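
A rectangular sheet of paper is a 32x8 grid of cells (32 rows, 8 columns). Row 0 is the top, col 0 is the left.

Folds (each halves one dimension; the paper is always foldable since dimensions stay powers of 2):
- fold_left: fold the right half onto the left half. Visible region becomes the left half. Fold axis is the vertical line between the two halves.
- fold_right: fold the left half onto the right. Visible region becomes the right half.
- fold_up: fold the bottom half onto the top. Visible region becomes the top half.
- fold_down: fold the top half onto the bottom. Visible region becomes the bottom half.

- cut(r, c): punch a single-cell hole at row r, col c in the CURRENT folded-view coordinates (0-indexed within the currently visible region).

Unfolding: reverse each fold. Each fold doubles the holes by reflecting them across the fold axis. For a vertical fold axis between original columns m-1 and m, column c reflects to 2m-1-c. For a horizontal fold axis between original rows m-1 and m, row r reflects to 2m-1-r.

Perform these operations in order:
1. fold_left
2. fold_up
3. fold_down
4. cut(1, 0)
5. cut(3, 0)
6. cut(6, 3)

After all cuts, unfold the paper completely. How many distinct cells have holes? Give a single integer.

Answer: 24

Derivation:
Op 1 fold_left: fold axis v@4; visible region now rows[0,32) x cols[0,4) = 32x4
Op 2 fold_up: fold axis h@16; visible region now rows[0,16) x cols[0,4) = 16x4
Op 3 fold_down: fold axis h@8; visible region now rows[8,16) x cols[0,4) = 8x4
Op 4 cut(1, 0): punch at orig (9,0); cuts so far [(9, 0)]; region rows[8,16) x cols[0,4) = 8x4
Op 5 cut(3, 0): punch at orig (11,0); cuts so far [(9, 0), (11, 0)]; region rows[8,16) x cols[0,4) = 8x4
Op 6 cut(6, 3): punch at orig (14,3); cuts so far [(9, 0), (11, 0), (14, 3)]; region rows[8,16) x cols[0,4) = 8x4
Unfold 1 (reflect across h@8): 6 holes -> [(1, 3), (4, 0), (6, 0), (9, 0), (11, 0), (14, 3)]
Unfold 2 (reflect across h@16): 12 holes -> [(1, 3), (4, 0), (6, 0), (9, 0), (11, 0), (14, 3), (17, 3), (20, 0), (22, 0), (25, 0), (27, 0), (30, 3)]
Unfold 3 (reflect across v@4): 24 holes -> [(1, 3), (1, 4), (4, 0), (4, 7), (6, 0), (6, 7), (9, 0), (9, 7), (11, 0), (11, 7), (14, 3), (14, 4), (17, 3), (17, 4), (20, 0), (20, 7), (22, 0), (22, 7), (25, 0), (25, 7), (27, 0), (27, 7), (30, 3), (30, 4)]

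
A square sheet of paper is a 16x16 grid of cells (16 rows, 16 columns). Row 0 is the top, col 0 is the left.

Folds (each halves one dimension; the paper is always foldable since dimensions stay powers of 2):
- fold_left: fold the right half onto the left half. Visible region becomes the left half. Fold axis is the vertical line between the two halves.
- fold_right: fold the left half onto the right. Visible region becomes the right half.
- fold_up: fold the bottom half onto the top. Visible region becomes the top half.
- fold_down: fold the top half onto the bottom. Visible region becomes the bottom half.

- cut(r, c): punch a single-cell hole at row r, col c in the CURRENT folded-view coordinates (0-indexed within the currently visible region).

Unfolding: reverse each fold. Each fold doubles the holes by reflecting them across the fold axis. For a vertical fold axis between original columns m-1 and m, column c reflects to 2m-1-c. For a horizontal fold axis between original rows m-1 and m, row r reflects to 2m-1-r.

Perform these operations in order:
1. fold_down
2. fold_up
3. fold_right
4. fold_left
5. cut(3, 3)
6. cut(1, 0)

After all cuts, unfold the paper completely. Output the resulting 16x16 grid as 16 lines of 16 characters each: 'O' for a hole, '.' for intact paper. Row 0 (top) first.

Answer: ................
O......OO......O
................
...OO......OO...
...OO......OO...
................
O......OO......O
................
................
O......OO......O
................
...OO......OO...
...OO......OO...
................
O......OO......O
................

Derivation:
Op 1 fold_down: fold axis h@8; visible region now rows[8,16) x cols[0,16) = 8x16
Op 2 fold_up: fold axis h@12; visible region now rows[8,12) x cols[0,16) = 4x16
Op 3 fold_right: fold axis v@8; visible region now rows[8,12) x cols[8,16) = 4x8
Op 4 fold_left: fold axis v@12; visible region now rows[8,12) x cols[8,12) = 4x4
Op 5 cut(3, 3): punch at orig (11,11); cuts so far [(11, 11)]; region rows[8,12) x cols[8,12) = 4x4
Op 6 cut(1, 0): punch at orig (9,8); cuts so far [(9, 8), (11, 11)]; region rows[8,12) x cols[8,12) = 4x4
Unfold 1 (reflect across v@12): 4 holes -> [(9, 8), (9, 15), (11, 11), (11, 12)]
Unfold 2 (reflect across v@8): 8 holes -> [(9, 0), (9, 7), (9, 8), (9, 15), (11, 3), (11, 4), (11, 11), (11, 12)]
Unfold 3 (reflect across h@12): 16 holes -> [(9, 0), (9, 7), (9, 8), (9, 15), (11, 3), (11, 4), (11, 11), (11, 12), (12, 3), (12, 4), (12, 11), (12, 12), (14, 0), (14, 7), (14, 8), (14, 15)]
Unfold 4 (reflect across h@8): 32 holes -> [(1, 0), (1, 7), (1, 8), (1, 15), (3, 3), (3, 4), (3, 11), (3, 12), (4, 3), (4, 4), (4, 11), (4, 12), (6, 0), (6, 7), (6, 8), (6, 15), (9, 0), (9, 7), (9, 8), (9, 15), (11, 3), (11, 4), (11, 11), (11, 12), (12, 3), (12, 4), (12, 11), (12, 12), (14, 0), (14, 7), (14, 8), (14, 15)]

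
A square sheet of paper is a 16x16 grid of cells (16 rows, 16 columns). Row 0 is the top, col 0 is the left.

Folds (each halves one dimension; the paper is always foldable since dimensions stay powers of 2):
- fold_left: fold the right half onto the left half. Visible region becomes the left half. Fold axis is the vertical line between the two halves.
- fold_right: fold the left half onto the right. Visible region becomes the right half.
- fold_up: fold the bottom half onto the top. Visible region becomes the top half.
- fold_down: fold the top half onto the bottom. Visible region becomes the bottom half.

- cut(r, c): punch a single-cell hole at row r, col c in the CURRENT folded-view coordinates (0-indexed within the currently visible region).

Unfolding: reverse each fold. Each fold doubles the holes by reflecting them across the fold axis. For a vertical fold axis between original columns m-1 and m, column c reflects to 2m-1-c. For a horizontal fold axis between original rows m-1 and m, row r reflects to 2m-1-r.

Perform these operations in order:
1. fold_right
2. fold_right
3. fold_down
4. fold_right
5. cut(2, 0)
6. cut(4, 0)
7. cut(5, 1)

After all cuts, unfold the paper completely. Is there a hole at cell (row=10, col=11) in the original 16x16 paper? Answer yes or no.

Answer: no

Derivation:
Op 1 fold_right: fold axis v@8; visible region now rows[0,16) x cols[8,16) = 16x8
Op 2 fold_right: fold axis v@12; visible region now rows[0,16) x cols[12,16) = 16x4
Op 3 fold_down: fold axis h@8; visible region now rows[8,16) x cols[12,16) = 8x4
Op 4 fold_right: fold axis v@14; visible region now rows[8,16) x cols[14,16) = 8x2
Op 5 cut(2, 0): punch at orig (10,14); cuts so far [(10, 14)]; region rows[8,16) x cols[14,16) = 8x2
Op 6 cut(4, 0): punch at orig (12,14); cuts so far [(10, 14), (12, 14)]; region rows[8,16) x cols[14,16) = 8x2
Op 7 cut(5, 1): punch at orig (13,15); cuts so far [(10, 14), (12, 14), (13, 15)]; region rows[8,16) x cols[14,16) = 8x2
Unfold 1 (reflect across v@14): 6 holes -> [(10, 13), (10, 14), (12, 13), (12, 14), (13, 12), (13, 15)]
Unfold 2 (reflect across h@8): 12 holes -> [(2, 12), (2, 15), (3, 13), (3, 14), (5, 13), (5, 14), (10, 13), (10, 14), (12, 13), (12, 14), (13, 12), (13, 15)]
Unfold 3 (reflect across v@12): 24 holes -> [(2, 8), (2, 11), (2, 12), (2, 15), (3, 9), (3, 10), (3, 13), (3, 14), (5, 9), (5, 10), (5, 13), (5, 14), (10, 9), (10, 10), (10, 13), (10, 14), (12, 9), (12, 10), (12, 13), (12, 14), (13, 8), (13, 11), (13, 12), (13, 15)]
Unfold 4 (reflect across v@8): 48 holes -> [(2, 0), (2, 3), (2, 4), (2, 7), (2, 8), (2, 11), (2, 12), (2, 15), (3, 1), (3, 2), (3, 5), (3, 6), (3, 9), (3, 10), (3, 13), (3, 14), (5, 1), (5, 2), (5, 5), (5, 6), (5, 9), (5, 10), (5, 13), (5, 14), (10, 1), (10, 2), (10, 5), (10, 6), (10, 9), (10, 10), (10, 13), (10, 14), (12, 1), (12, 2), (12, 5), (12, 6), (12, 9), (12, 10), (12, 13), (12, 14), (13, 0), (13, 3), (13, 4), (13, 7), (13, 8), (13, 11), (13, 12), (13, 15)]
Holes: [(2, 0), (2, 3), (2, 4), (2, 7), (2, 8), (2, 11), (2, 12), (2, 15), (3, 1), (3, 2), (3, 5), (3, 6), (3, 9), (3, 10), (3, 13), (3, 14), (5, 1), (5, 2), (5, 5), (5, 6), (5, 9), (5, 10), (5, 13), (5, 14), (10, 1), (10, 2), (10, 5), (10, 6), (10, 9), (10, 10), (10, 13), (10, 14), (12, 1), (12, 2), (12, 5), (12, 6), (12, 9), (12, 10), (12, 13), (12, 14), (13, 0), (13, 3), (13, 4), (13, 7), (13, 8), (13, 11), (13, 12), (13, 15)]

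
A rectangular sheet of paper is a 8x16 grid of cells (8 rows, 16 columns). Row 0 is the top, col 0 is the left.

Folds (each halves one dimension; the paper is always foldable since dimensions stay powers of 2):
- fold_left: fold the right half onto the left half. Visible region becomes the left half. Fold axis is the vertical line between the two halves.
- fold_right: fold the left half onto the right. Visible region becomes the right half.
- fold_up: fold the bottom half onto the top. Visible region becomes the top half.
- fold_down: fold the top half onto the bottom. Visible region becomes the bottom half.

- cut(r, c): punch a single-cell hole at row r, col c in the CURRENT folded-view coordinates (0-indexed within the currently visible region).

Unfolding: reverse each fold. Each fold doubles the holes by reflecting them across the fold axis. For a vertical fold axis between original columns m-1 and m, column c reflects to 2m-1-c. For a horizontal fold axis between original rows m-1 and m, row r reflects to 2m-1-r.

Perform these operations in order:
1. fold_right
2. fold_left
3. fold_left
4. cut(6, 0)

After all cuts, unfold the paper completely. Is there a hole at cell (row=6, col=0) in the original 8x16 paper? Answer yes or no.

Op 1 fold_right: fold axis v@8; visible region now rows[0,8) x cols[8,16) = 8x8
Op 2 fold_left: fold axis v@12; visible region now rows[0,8) x cols[8,12) = 8x4
Op 3 fold_left: fold axis v@10; visible region now rows[0,8) x cols[8,10) = 8x2
Op 4 cut(6, 0): punch at orig (6,8); cuts so far [(6, 8)]; region rows[0,8) x cols[8,10) = 8x2
Unfold 1 (reflect across v@10): 2 holes -> [(6, 8), (6, 11)]
Unfold 2 (reflect across v@12): 4 holes -> [(6, 8), (6, 11), (6, 12), (6, 15)]
Unfold 3 (reflect across v@8): 8 holes -> [(6, 0), (6, 3), (6, 4), (6, 7), (6, 8), (6, 11), (6, 12), (6, 15)]
Holes: [(6, 0), (6, 3), (6, 4), (6, 7), (6, 8), (6, 11), (6, 12), (6, 15)]

Answer: yes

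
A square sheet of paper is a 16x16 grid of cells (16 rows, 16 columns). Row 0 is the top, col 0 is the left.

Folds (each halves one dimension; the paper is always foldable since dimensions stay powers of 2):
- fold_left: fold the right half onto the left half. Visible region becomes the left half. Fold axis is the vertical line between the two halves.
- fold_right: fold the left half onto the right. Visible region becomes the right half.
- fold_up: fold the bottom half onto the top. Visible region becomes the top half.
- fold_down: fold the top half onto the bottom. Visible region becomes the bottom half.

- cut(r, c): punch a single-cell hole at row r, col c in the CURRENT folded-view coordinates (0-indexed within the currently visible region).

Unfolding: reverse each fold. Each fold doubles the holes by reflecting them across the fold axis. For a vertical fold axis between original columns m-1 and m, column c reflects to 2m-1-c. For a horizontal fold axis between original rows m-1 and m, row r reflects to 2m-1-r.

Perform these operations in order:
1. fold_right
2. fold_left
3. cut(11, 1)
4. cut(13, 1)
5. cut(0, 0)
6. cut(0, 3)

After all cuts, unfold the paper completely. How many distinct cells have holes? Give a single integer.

Op 1 fold_right: fold axis v@8; visible region now rows[0,16) x cols[8,16) = 16x8
Op 2 fold_left: fold axis v@12; visible region now rows[0,16) x cols[8,12) = 16x4
Op 3 cut(11, 1): punch at orig (11,9); cuts so far [(11, 9)]; region rows[0,16) x cols[8,12) = 16x4
Op 4 cut(13, 1): punch at orig (13,9); cuts so far [(11, 9), (13, 9)]; region rows[0,16) x cols[8,12) = 16x4
Op 5 cut(0, 0): punch at orig (0,8); cuts so far [(0, 8), (11, 9), (13, 9)]; region rows[0,16) x cols[8,12) = 16x4
Op 6 cut(0, 3): punch at orig (0,11); cuts so far [(0, 8), (0, 11), (11, 9), (13, 9)]; region rows[0,16) x cols[8,12) = 16x4
Unfold 1 (reflect across v@12): 8 holes -> [(0, 8), (0, 11), (0, 12), (0, 15), (11, 9), (11, 14), (13, 9), (13, 14)]
Unfold 2 (reflect across v@8): 16 holes -> [(0, 0), (0, 3), (0, 4), (0, 7), (0, 8), (0, 11), (0, 12), (0, 15), (11, 1), (11, 6), (11, 9), (11, 14), (13, 1), (13, 6), (13, 9), (13, 14)]

Answer: 16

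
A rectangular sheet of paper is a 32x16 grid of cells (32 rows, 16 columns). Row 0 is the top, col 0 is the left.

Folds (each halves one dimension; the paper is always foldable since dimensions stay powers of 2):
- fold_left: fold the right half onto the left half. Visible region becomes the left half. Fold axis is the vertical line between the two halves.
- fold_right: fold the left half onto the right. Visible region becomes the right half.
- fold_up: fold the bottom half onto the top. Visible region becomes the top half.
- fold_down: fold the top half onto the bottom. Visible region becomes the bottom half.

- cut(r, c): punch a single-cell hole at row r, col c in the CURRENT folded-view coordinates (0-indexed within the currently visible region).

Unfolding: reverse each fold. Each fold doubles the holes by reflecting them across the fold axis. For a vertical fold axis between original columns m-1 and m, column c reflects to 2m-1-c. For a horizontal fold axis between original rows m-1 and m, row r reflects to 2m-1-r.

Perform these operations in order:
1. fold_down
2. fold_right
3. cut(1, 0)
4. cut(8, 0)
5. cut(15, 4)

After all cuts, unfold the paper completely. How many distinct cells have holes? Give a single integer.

Op 1 fold_down: fold axis h@16; visible region now rows[16,32) x cols[0,16) = 16x16
Op 2 fold_right: fold axis v@8; visible region now rows[16,32) x cols[8,16) = 16x8
Op 3 cut(1, 0): punch at orig (17,8); cuts so far [(17, 8)]; region rows[16,32) x cols[8,16) = 16x8
Op 4 cut(8, 0): punch at orig (24,8); cuts so far [(17, 8), (24, 8)]; region rows[16,32) x cols[8,16) = 16x8
Op 5 cut(15, 4): punch at orig (31,12); cuts so far [(17, 8), (24, 8), (31, 12)]; region rows[16,32) x cols[8,16) = 16x8
Unfold 1 (reflect across v@8): 6 holes -> [(17, 7), (17, 8), (24, 7), (24, 8), (31, 3), (31, 12)]
Unfold 2 (reflect across h@16): 12 holes -> [(0, 3), (0, 12), (7, 7), (7, 8), (14, 7), (14, 8), (17, 7), (17, 8), (24, 7), (24, 8), (31, 3), (31, 12)]

Answer: 12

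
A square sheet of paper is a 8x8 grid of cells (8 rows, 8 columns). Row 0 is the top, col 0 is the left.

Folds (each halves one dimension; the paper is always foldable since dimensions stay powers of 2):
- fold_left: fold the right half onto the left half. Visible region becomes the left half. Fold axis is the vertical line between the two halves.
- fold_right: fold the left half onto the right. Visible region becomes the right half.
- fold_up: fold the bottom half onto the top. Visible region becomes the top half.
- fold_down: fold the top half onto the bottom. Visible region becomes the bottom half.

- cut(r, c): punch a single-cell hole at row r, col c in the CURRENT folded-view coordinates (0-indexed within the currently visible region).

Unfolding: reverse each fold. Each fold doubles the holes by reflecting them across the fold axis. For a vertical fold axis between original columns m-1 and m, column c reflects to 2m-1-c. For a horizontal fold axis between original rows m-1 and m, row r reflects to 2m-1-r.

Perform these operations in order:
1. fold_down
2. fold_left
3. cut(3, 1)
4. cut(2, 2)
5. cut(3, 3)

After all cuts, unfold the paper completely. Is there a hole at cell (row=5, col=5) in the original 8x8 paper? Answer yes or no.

Answer: no

Derivation:
Op 1 fold_down: fold axis h@4; visible region now rows[4,8) x cols[0,8) = 4x8
Op 2 fold_left: fold axis v@4; visible region now rows[4,8) x cols[0,4) = 4x4
Op 3 cut(3, 1): punch at orig (7,1); cuts so far [(7, 1)]; region rows[4,8) x cols[0,4) = 4x4
Op 4 cut(2, 2): punch at orig (6,2); cuts so far [(6, 2), (7, 1)]; region rows[4,8) x cols[0,4) = 4x4
Op 5 cut(3, 3): punch at orig (7,3); cuts so far [(6, 2), (7, 1), (7, 3)]; region rows[4,8) x cols[0,4) = 4x4
Unfold 1 (reflect across v@4): 6 holes -> [(6, 2), (6, 5), (7, 1), (7, 3), (7, 4), (7, 6)]
Unfold 2 (reflect across h@4): 12 holes -> [(0, 1), (0, 3), (0, 4), (0, 6), (1, 2), (1, 5), (6, 2), (6, 5), (7, 1), (7, 3), (7, 4), (7, 6)]
Holes: [(0, 1), (0, 3), (0, 4), (0, 6), (1, 2), (1, 5), (6, 2), (6, 5), (7, 1), (7, 3), (7, 4), (7, 6)]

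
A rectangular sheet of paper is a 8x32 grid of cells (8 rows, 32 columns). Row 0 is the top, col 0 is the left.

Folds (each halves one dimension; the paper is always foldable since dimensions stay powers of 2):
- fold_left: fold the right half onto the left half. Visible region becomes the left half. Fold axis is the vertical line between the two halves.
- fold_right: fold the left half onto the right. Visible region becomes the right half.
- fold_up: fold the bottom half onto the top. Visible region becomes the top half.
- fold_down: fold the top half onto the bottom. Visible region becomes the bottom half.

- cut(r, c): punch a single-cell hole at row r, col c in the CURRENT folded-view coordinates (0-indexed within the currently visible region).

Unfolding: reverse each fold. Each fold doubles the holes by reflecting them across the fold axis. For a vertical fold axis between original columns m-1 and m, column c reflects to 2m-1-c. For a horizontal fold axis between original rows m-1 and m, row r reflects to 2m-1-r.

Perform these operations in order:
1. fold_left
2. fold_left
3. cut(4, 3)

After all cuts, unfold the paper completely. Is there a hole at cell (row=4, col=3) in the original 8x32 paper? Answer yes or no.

Answer: yes

Derivation:
Op 1 fold_left: fold axis v@16; visible region now rows[0,8) x cols[0,16) = 8x16
Op 2 fold_left: fold axis v@8; visible region now rows[0,8) x cols[0,8) = 8x8
Op 3 cut(4, 3): punch at orig (4,3); cuts so far [(4, 3)]; region rows[0,8) x cols[0,8) = 8x8
Unfold 1 (reflect across v@8): 2 holes -> [(4, 3), (4, 12)]
Unfold 2 (reflect across v@16): 4 holes -> [(4, 3), (4, 12), (4, 19), (4, 28)]
Holes: [(4, 3), (4, 12), (4, 19), (4, 28)]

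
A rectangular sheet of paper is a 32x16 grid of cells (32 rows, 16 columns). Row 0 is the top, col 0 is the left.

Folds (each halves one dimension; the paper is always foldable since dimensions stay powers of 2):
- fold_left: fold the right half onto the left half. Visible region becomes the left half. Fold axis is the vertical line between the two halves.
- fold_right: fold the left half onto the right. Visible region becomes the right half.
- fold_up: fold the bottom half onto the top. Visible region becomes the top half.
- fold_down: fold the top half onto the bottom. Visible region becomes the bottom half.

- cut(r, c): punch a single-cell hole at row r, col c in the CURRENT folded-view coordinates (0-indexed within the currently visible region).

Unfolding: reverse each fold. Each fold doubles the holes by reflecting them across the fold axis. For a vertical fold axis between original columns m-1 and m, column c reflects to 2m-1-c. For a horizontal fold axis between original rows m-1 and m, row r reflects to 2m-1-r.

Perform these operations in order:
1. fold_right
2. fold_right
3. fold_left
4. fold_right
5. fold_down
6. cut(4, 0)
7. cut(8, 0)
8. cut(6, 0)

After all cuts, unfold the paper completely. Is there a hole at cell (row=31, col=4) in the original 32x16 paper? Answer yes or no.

Answer: no

Derivation:
Op 1 fold_right: fold axis v@8; visible region now rows[0,32) x cols[8,16) = 32x8
Op 2 fold_right: fold axis v@12; visible region now rows[0,32) x cols[12,16) = 32x4
Op 3 fold_left: fold axis v@14; visible region now rows[0,32) x cols[12,14) = 32x2
Op 4 fold_right: fold axis v@13; visible region now rows[0,32) x cols[13,14) = 32x1
Op 5 fold_down: fold axis h@16; visible region now rows[16,32) x cols[13,14) = 16x1
Op 6 cut(4, 0): punch at orig (20,13); cuts so far [(20, 13)]; region rows[16,32) x cols[13,14) = 16x1
Op 7 cut(8, 0): punch at orig (24,13); cuts so far [(20, 13), (24, 13)]; region rows[16,32) x cols[13,14) = 16x1
Op 8 cut(6, 0): punch at orig (22,13); cuts so far [(20, 13), (22, 13), (24, 13)]; region rows[16,32) x cols[13,14) = 16x1
Unfold 1 (reflect across h@16): 6 holes -> [(7, 13), (9, 13), (11, 13), (20, 13), (22, 13), (24, 13)]
Unfold 2 (reflect across v@13): 12 holes -> [(7, 12), (7, 13), (9, 12), (9, 13), (11, 12), (11, 13), (20, 12), (20, 13), (22, 12), (22, 13), (24, 12), (24, 13)]
Unfold 3 (reflect across v@14): 24 holes -> [(7, 12), (7, 13), (7, 14), (7, 15), (9, 12), (9, 13), (9, 14), (9, 15), (11, 12), (11, 13), (11, 14), (11, 15), (20, 12), (20, 13), (20, 14), (20, 15), (22, 12), (22, 13), (22, 14), (22, 15), (24, 12), (24, 13), (24, 14), (24, 15)]
Unfold 4 (reflect across v@12): 48 holes -> [(7, 8), (7, 9), (7, 10), (7, 11), (7, 12), (7, 13), (7, 14), (7, 15), (9, 8), (9, 9), (9, 10), (9, 11), (9, 12), (9, 13), (9, 14), (9, 15), (11, 8), (11, 9), (11, 10), (11, 11), (11, 12), (11, 13), (11, 14), (11, 15), (20, 8), (20, 9), (20, 10), (20, 11), (20, 12), (20, 13), (20, 14), (20, 15), (22, 8), (22, 9), (22, 10), (22, 11), (22, 12), (22, 13), (22, 14), (22, 15), (24, 8), (24, 9), (24, 10), (24, 11), (24, 12), (24, 13), (24, 14), (24, 15)]
Unfold 5 (reflect across v@8): 96 holes -> [(7, 0), (7, 1), (7, 2), (7, 3), (7, 4), (7, 5), (7, 6), (7, 7), (7, 8), (7, 9), (7, 10), (7, 11), (7, 12), (7, 13), (7, 14), (7, 15), (9, 0), (9, 1), (9, 2), (9, 3), (9, 4), (9, 5), (9, 6), (9, 7), (9, 8), (9, 9), (9, 10), (9, 11), (9, 12), (9, 13), (9, 14), (9, 15), (11, 0), (11, 1), (11, 2), (11, 3), (11, 4), (11, 5), (11, 6), (11, 7), (11, 8), (11, 9), (11, 10), (11, 11), (11, 12), (11, 13), (11, 14), (11, 15), (20, 0), (20, 1), (20, 2), (20, 3), (20, 4), (20, 5), (20, 6), (20, 7), (20, 8), (20, 9), (20, 10), (20, 11), (20, 12), (20, 13), (20, 14), (20, 15), (22, 0), (22, 1), (22, 2), (22, 3), (22, 4), (22, 5), (22, 6), (22, 7), (22, 8), (22, 9), (22, 10), (22, 11), (22, 12), (22, 13), (22, 14), (22, 15), (24, 0), (24, 1), (24, 2), (24, 3), (24, 4), (24, 5), (24, 6), (24, 7), (24, 8), (24, 9), (24, 10), (24, 11), (24, 12), (24, 13), (24, 14), (24, 15)]
Holes: [(7, 0), (7, 1), (7, 2), (7, 3), (7, 4), (7, 5), (7, 6), (7, 7), (7, 8), (7, 9), (7, 10), (7, 11), (7, 12), (7, 13), (7, 14), (7, 15), (9, 0), (9, 1), (9, 2), (9, 3), (9, 4), (9, 5), (9, 6), (9, 7), (9, 8), (9, 9), (9, 10), (9, 11), (9, 12), (9, 13), (9, 14), (9, 15), (11, 0), (11, 1), (11, 2), (11, 3), (11, 4), (11, 5), (11, 6), (11, 7), (11, 8), (11, 9), (11, 10), (11, 11), (11, 12), (11, 13), (11, 14), (11, 15), (20, 0), (20, 1), (20, 2), (20, 3), (20, 4), (20, 5), (20, 6), (20, 7), (20, 8), (20, 9), (20, 10), (20, 11), (20, 12), (20, 13), (20, 14), (20, 15), (22, 0), (22, 1), (22, 2), (22, 3), (22, 4), (22, 5), (22, 6), (22, 7), (22, 8), (22, 9), (22, 10), (22, 11), (22, 12), (22, 13), (22, 14), (22, 15), (24, 0), (24, 1), (24, 2), (24, 3), (24, 4), (24, 5), (24, 6), (24, 7), (24, 8), (24, 9), (24, 10), (24, 11), (24, 12), (24, 13), (24, 14), (24, 15)]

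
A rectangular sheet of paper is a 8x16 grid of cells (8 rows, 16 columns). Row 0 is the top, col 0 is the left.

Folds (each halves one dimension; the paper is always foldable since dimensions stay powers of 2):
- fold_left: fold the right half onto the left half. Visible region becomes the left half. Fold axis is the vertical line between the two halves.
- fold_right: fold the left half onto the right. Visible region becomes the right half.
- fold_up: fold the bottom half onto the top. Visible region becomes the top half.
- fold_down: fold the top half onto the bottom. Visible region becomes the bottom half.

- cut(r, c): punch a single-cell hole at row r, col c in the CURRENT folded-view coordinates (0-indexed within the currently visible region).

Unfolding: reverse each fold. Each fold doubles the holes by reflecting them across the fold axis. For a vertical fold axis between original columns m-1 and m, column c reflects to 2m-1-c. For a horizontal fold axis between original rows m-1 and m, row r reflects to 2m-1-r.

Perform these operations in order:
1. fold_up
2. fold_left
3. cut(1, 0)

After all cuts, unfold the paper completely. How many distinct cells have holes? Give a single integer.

Op 1 fold_up: fold axis h@4; visible region now rows[0,4) x cols[0,16) = 4x16
Op 2 fold_left: fold axis v@8; visible region now rows[0,4) x cols[0,8) = 4x8
Op 3 cut(1, 0): punch at orig (1,0); cuts so far [(1, 0)]; region rows[0,4) x cols[0,8) = 4x8
Unfold 1 (reflect across v@8): 2 holes -> [(1, 0), (1, 15)]
Unfold 2 (reflect across h@4): 4 holes -> [(1, 0), (1, 15), (6, 0), (6, 15)]

Answer: 4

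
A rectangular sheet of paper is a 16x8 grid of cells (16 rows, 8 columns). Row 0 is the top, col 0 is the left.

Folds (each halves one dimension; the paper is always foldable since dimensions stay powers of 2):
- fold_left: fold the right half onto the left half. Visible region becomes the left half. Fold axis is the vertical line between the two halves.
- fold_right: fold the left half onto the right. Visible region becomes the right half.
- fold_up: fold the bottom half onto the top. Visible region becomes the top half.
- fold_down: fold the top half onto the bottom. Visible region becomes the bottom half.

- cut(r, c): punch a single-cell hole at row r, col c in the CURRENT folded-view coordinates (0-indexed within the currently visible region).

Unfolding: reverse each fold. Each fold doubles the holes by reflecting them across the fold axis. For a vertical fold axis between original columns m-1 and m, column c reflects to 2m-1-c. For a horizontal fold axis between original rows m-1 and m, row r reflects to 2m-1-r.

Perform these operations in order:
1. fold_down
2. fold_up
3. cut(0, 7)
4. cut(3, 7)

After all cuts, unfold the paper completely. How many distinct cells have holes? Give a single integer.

Answer: 8

Derivation:
Op 1 fold_down: fold axis h@8; visible region now rows[8,16) x cols[0,8) = 8x8
Op 2 fold_up: fold axis h@12; visible region now rows[8,12) x cols[0,8) = 4x8
Op 3 cut(0, 7): punch at orig (8,7); cuts so far [(8, 7)]; region rows[8,12) x cols[0,8) = 4x8
Op 4 cut(3, 7): punch at orig (11,7); cuts so far [(8, 7), (11, 7)]; region rows[8,12) x cols[0,8) = 4x8
Unfold 1 (reflect across h@12): 4 holes -> [(8, 7), (11, 7), (12, 7), (15, 7)]
Unfold 2 (reflect across h@8): 8 holes -> [(0, 7), (3, 7), (4, 7), (7, 7), (8, 7), (11, 7), (12, 7), (15, 7)]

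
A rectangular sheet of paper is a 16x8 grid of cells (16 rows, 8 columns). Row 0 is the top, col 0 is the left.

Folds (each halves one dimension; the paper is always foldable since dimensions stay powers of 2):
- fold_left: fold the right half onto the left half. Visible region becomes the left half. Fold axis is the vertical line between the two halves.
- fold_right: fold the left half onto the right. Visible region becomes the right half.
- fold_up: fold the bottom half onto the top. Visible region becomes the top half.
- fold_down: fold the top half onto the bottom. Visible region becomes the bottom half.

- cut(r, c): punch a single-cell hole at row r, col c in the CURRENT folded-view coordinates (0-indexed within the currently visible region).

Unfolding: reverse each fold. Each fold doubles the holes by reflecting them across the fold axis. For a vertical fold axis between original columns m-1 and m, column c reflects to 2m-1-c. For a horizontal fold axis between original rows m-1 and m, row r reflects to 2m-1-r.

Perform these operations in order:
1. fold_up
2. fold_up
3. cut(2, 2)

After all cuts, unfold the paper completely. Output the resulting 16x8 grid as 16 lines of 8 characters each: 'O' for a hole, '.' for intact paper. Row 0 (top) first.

Op 1 fold_up: fold axis h@8; visible region now rows[0,8) x cols[0,8) = 8x8
Op 2 fold_up: fold axis h@4; visible region now rows[0,4) x cols[0,8) = 4x8
Op 3 cut(2, 2): punch at orig (2,2); cuts so far [(2, 2)]; region rows[0,4) x cols[0,8) = 4x8
Unfold 1 (reflect across h@4): 2 holes -> [(2, 2), (5, 2)]
Unfold 2 (reflect across h@8): 4 holes -> [(2, 2), (5, 2), (10, 2), (13, 2)]

Answer: ........
........
..O.....
........
........
..O.....
........
........
........
........
..O.....
........
........
..O.....
........
........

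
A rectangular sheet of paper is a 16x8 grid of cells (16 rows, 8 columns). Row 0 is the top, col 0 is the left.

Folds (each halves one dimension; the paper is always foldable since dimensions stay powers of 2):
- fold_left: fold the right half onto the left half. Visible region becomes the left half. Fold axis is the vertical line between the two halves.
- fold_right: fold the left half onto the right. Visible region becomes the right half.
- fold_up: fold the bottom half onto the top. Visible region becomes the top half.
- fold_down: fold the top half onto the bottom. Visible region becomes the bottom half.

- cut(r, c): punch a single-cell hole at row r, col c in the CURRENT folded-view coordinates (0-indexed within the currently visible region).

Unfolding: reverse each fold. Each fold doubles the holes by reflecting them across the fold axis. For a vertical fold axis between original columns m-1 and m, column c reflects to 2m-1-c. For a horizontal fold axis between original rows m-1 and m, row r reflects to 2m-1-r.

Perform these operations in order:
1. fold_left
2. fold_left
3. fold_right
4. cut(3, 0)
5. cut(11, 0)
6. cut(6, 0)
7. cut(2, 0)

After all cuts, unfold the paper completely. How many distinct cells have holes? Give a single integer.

Op 1 fold_left: fold axis v@4; visible region now rows[0,16) x cols[0,4) = 16x4
Op 2 fold_left: fold axis v@2; visible region now rows[0,16) x cols[0,2) = 16x2
Op 3 fold_right: fold axis v@1; visible region now rows[0,16) x cols[1,2) = 16x1
Op 4 cut(3, 0): punch at orig (3,1); cuts so far [(3, 1)]; region rows[0,16) x cols[1,2) = 16x1
Op 5 cut(11, 0): punch at orig (11,1); cuts so far [(3, 1), (11, 1)]; region rows[0,16) x cols[1,2) = 16x1
Op 6 cut(6, 0): punch at orig (6,1); cuts so far [(3, 1), (6, 1), (11, 1)]; region rows[0,16) x cols[1,2) = 16x1
Op 7 cut(2, 0): punch at orig (2,1); cuts so far [(2, 1), (3, 1), (6, 1), (11, 1)]; region rows[0,16) x cols[1,2) = 16x1
Unfold 1 (reflect across v@1): 8 holes -> [(2, 0), (2, 1), (3, 0), (3, 1), (6, 0), (6, 1), (11, 0), (11, 1)]
Unfold 2 (reflect across v@2): 16 holes -> [(2, 0), (2, 1), (2, 2), (2, 3), (3, 0), (3, 1), (3, 2), (3, 3), (6, 0), (6, 1), (6, 2), (6, 3), (11, 0), (11, 1), (11, 2), (11, 3)]
Unfold 3 (reflect across v@4): 32 holes -> [(2, 0), (2, 1), (2, 2), (2, 3), (2, 4), (2, 5), (2, 6), (2, 7), (3, 0), (3, 1), (3, 2), (3, 3), (3, 4), (3, 5), (3, 6), (3, 7), (6, 0), (6, 1), (6, 2), (6, 3), (6, 4), (6, 5), (6, 6), (6, 7), (11, 0), (11, 1), (11, 2), (11, 3), (11, 4), (11, 5), (11, 6), (11, 7)]

Answer: 32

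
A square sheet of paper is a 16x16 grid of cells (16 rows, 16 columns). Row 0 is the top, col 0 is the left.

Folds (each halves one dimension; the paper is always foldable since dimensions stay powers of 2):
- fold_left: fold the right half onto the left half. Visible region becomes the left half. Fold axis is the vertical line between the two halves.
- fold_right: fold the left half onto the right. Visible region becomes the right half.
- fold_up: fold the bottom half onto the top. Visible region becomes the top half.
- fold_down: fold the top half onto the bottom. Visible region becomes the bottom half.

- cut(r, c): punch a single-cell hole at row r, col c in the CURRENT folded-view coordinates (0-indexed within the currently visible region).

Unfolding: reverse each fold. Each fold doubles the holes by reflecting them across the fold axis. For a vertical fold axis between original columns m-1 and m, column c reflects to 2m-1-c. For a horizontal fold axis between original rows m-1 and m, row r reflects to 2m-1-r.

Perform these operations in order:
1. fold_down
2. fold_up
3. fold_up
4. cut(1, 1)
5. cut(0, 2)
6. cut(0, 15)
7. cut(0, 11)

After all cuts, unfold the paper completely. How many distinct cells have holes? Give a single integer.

Op 1 fold_down: fold axis h@8; visible region now rows[8,16) x cols[0,16) = 8x16
Op 2 fold_up: fold axis h@12; visible region now rows[8,12) x cols[0,16) = 4x16
Op 3 fold_up: fold axis h@10; visible region now rows[8,10) x cols[0,16) = 2x16
Op 4 cut(1, 1): punch at orig (9,1); cuts so far [(9, 1)]; region rows[8,10) x cols[0,16) = 2x16
Op 5 cut(0, 2): punch at orig (8,2); cuts so far [(8, 2), (9, 1)]; region rows[8,10) x cols[0,16) = 2x16
Op 6 cut(0, 15): punch at orig (8,15); cuts so far [(8, 2), (8, 15), (9, 1)]; region rows[8,10) x cols[0,16) = 2x16
Op 7 cut(0, 11): punch at orig (8,11); cuts so far [(8, 2), (8, 11), (8, 15), (9, 1)]; region rows[8,10) x cols[0,16) = 2x16
Unfold 1 (reflect across h@10): 8 holes -> [(8, 2), (8, 11), (8, 15), (9, 1), (10, 1), (11, 2), (11, 11), (11, 15)]
Unfold 2 (reflect across h@12): 16 holes -> [(8, 2), (8, 11), (8, 15), (9, 1), (10, 1), (11, 2), (11, 11), (11, 15), (12, 2), (12, 11), (12, 15), (13, 1), (14, 1), (15, 2), (15, 11), (15, 15)]
Unfold 3 (reflect across h@8): 32 holes -> [(0, 2), (0, 11), (0, 15), (1, 1), (2, 1), (3, 2), (3, 11), (3, 15), (4, 2), (4, 11), (4, 15), (5, 1), (6, 1), (7, 2), (7, 11), (7, 15), (8, 2), (8, 11), (8, 15), (9, 1), (10, 1), (11, 2), (11, 11), (11, 15), (12, 2), (12, 11), (12, 15), (13, 1), (14, 1), (15, 2), (15, 11), (15, 15)]

Answer: 32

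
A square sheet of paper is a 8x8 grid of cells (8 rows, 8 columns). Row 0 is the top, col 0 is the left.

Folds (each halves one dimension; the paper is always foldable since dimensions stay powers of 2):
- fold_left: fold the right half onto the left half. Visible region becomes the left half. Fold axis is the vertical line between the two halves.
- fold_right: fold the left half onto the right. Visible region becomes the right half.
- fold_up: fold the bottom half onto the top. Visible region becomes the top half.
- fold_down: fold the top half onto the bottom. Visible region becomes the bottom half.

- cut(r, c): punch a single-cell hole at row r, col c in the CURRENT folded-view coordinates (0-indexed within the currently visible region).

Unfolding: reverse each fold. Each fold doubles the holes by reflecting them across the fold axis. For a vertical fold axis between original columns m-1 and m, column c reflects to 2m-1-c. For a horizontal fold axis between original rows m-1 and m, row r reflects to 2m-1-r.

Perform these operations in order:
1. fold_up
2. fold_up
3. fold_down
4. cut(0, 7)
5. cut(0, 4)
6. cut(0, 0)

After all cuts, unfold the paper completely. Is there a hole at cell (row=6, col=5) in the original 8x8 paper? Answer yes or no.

Op 1 fold_up: fold axis h@4; visible region now rows[0,4) x cols[0,8) = 4x8
Op 2 fold_up: fold axis h@2; visible region now rows[0,2) x cols[0,8) = 2x8
Op 3 fold_down: fold axis h@1; visible region now rows[1,2) x cols[0,8) = 1x8
Op 4 cut(0, 7): punch at orig (1,7); cuts so far [(1, 7)]; region rows[1,2) x cols[0,8) = 1x8
Op 5 cut(0, 4): punch at orig (1,4); cuts so far [(1, 4), (1, 7)]; region rows[1,2) x cols[0,8) = 1x8
Op 6 cut(0, 0): punch at orig (1,0); cuts so far [(1, 0), (1, 4), (1, 7)]; region rows[1,2) x cols[0,8) = 1x8
Unfold 1 (reflect across h@1): 6 holes -> [(0, 0), (0, 4), (0, 7), (1, 0), (1, 4), (1, 7)]
Unfold 2 (reflect across h@2): 12 holes -> [(0, 0), (0, 4), (0, 7), (1, 0), (1, 4), (1, 7), (2, 0), (2, 4), (2, 7), (3, 0), (3, 4), (3, 7)]
Unfold 3 (reflect across h@4): 24 holes -> [(0, 0), (0, 4), (0, 7), (1, 0), (1, 4), (1, 7), (2, 0), (2, 4), (2, 7), (3, 0), (3, 4), (3, 7), (4, 0), (4, 4), (4, 7), (5, 0), (5, 4), (5, 7), (6, 0), (6, 4), (6, 7), (7, 0), (7, 4), (7, 7)]
Holes: [(0, 0), (0, 4), (0, 7), (1, 0), (1, 4), (1, 7), (2, 0), (2, 4), (2, 7), (3, 0), (3, 4), (3, 7), (4, 0), (4, 4), (4, 7), (5, 0), (5, 4), (5, 7), (6, 0), (6, 4), (6, 7), (7, 0), (7, 4), (7, 7)]

Answer: no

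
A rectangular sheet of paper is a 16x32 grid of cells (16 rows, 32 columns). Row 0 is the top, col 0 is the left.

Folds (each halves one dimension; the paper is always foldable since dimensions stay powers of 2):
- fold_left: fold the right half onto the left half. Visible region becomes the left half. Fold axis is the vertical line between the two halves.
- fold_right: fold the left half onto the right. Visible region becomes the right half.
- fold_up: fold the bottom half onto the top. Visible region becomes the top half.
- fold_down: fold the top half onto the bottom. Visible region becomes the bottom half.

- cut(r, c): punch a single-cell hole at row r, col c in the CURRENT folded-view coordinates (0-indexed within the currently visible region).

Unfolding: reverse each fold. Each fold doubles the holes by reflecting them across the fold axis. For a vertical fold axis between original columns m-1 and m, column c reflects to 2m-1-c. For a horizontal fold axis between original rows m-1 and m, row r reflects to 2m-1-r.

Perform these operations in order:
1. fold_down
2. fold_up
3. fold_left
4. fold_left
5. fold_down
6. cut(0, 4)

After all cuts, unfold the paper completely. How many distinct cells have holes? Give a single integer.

Op 1 fold_down: fold axis h@8; visible region now rows[8,16) x cols[0,32) = 8x32
Op 2 fold_up: fold axis h@12; visible region now rows[8,12) x cols[0,32) = 4x32
Op 3 fold_left: fold axis v@16; visible region now rows[8,12) x cols[0,16) = 4x16
Op 4 fold_left: fold axis v@8; visible region now rows[8,12) x cols[0,8) = 4x8
Op 5 fold_down: fold axis h@10; visible region now rows[10,12) x cols[0,8) = 2x8
Op 6 cut(0, 4): punch at orig (10,4); cuts so far [(10, 4)]; region rows[10,12) x cols[0,8) = 2x8
Unfold 1 (reflect across h@10): 2 holes -> [(9, 4), (10, 4)]
Unfold 2 (reflect across v@8): 4 holes -> [(9, 4), (9, 11), (10, 4), (10, 11)]
Unfold 3 (reflect across v@16): 8 holes -> [(9, 4), (9, 11), (9, 20), (9, 27), (10, 4), (10, 11), (10, 20), (10, 27)]
Unfold 4 (reflect across h@12): 16 holes -> [(9, 4), (9, 11), (9, 20), (9, 27), (10, 4), (10, 11), (10, 20), (10, 27), (13, 4), (13, 11), (13, 20), (13, 27), (14, 4), (14, 11), (14, 20), (14, 27)]
Unfold 5 (reflect across h@8): 32 holes -> [(1, 4), (1, 11), (1, 20), (1, 27), (2, 4), (2, 11), (2, 20), (2, 27), (5, 4), (5, 11), (5, 20), (5, 27), (6, 4), (6, 11), (6, 20), (6, 27), (9, 4), (9, 11), (9, 20), (9, 27), (10, 4), (10, 11), (10, 20), (10, 27), (13, 4), (13, 11), (13, 20), (13, 27), (14, 4), (14, 11), (14, 20), (14, 27)]

Answer: 32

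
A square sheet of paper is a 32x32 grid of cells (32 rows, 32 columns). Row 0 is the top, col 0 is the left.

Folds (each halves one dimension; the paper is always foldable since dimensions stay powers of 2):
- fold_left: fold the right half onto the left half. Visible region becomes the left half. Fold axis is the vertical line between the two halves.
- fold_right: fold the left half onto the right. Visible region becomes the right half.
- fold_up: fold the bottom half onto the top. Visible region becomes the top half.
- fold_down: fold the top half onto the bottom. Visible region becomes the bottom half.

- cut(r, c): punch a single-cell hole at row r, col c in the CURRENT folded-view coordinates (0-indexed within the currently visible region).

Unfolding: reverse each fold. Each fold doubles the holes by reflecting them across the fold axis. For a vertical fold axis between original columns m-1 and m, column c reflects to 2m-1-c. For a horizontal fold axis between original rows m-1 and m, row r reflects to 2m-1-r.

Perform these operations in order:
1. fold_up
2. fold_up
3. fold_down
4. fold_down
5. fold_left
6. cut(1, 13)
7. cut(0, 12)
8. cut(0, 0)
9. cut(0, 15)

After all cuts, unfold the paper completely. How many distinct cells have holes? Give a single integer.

Answer: 128

Derivation:
Op 1 fold_up: fold axis h@16; visible region now rows[0,16) x cols[0,32) = 16x32
Op 2 fold_up: fold axis h@8; visible region now rows[0,8) x cols[0,32) = 8x32
Op 3 fold_down: fold axis h@4; visible region now rows[4,8) x cols[0,32) = 4x32
Op 4 fold_down: fold axis h@6; visible region now rows[6,8) x cols[0,32) = 2x32
Op 5 fold_left: fold axis v@16; visible region now rows[6,8) x cols[0,16) = 2x16
Op 6 cut(1, 13): punch at orig (7,13); cuts so far [(7, 13)]; region rows[6,8) x cols[0,16) = 2x16
Op 7 cut(0, 12): punch at orig (6,12); cuts so far [(6, 12), (7, 13)]; region rows[6,8) x cols[0,16) = 2x16
Op 8 cut(0, 0): punch at orig (6,0); cuts so far [(6, 0), (6, 12), (7, 13)]; region rows[6,8) x cols[0,16) = 2x16
Op 9 cut(0, 15): punch at orig (6,15); cuts so far [(6, 0), (6, 12), (6, 15), (7, 13)]; region rows[6,8) x cols[0,16) = 2x16
Unfold 1 (reflect across v@16): 8 holes -> [(6, 0), (6, 12), (6, 15), (6, 16), (6, 19), (6, 31), (7, 13), (7, 18)]
Unfold 2 (reflect across h@6): 16 holes -> [(4, 13), (4, 18), (5, 0), (5, 12), (5, 15), (5, 16), (5, 19), (5, 31), (6, 0), (6, 12), (6, 15), (6, 16), (6, 19), (6, 31), (7, 13), (7, 18)]
Unfold 3 (reflect across h@4): 32 holes -> [(0, 13), (0, 18), (1, 0), (1, 12), (1, 15), (1, 16), (1, 19), (1, 31), (2, 0), (2, 12), (2, 15), (2, 16), (2, 19), (2, 31), (3, 13), (3, 18), (4, 13), (4, 18), (5, 0), (5, 12), (5, 15), (5, 16), (5, 19), (5, 31), (6, 0), (6, 12), (6, 15), (6, 16), (6, 19), (6, 31), (7, 13), (7, 18)]
Unfold 4 (reflect across h@8): 64 holes -> [(0, 13), (0, 18), (1, 0), (1, 12), (1, 15), (1, 16), (1, 19), (1, 31), (2, 0), (2, 12), (2, 15), (2, 16), (2, 19), (2, 31), (3, 13), (3, 18), (4, 13), (4, 18), (5, 0), (5, 12), (5, 15), (5, 16), (5, 19), (5, 31), (6, 0), (6, 12), (6, 15), (6, 16), (6, 19), (6, 31), (7, 13), (7, 18), (8, 13), (8, 18), (9, 0), (9, 12), (9, 15), (9, 16), (9, 19), (9, 31), (10, 0), (10, 12), (10, 15), (10, 16), (10, 19), (10, 31), (11, 13), (11, 18), (12, 13), (12, 18), (13, 0), (13, 12), (13, 15), (13, 16), (13, 19), (13, 31), (14, 0), (14, 12), (14, 15), (14, 16), (14, 19), (14, 31), (15, 13), (15, 18)]
Unfold 5 (reflect across h@16): 128 holes -> [(0, 13), (0, 18), (1, 0), (1, 12), (1, 15), (1, 16), (1, 19), (1, 31), (2, 0), (2, 12), (2, 15), (2, 16), (2, 19), (2, 31), (3, 13), (3, 18), (4, 13), (4, 18), (5, 0), (5, 12), (5, 15), (5, 16), (5, 19), (5, 31), (6, 0), (6, 12), (6, 15), (6, 16), (6, 19), (6, 31), (7, 13), (7, 18), (8, 13), (8, 18), (9, 0), (9, 12), (9, 15), (9, 16), (9, 19), (9, 31), (10, 0), (10, 12), (10, 15), (10, 16), (10, 19), (10, 31), (11, 13), (11, 18), (12, 13), (12, 18), (13, 0), (13, 12), (13, 15), (13, 16), (13, 19), (13, 31), (14, 0), (14, 12), (14, 15), (14, 16), (14, 19), (14, 31), (15, 13), (15, 18), (16, 13), (16, 18), (17, 0), (17, 12), (17, 15), (17, 16), (17, 19), (17, 31), (18, 0), (18, 12), (18, 15), (18, 16), (18, 19), (18, 31), (19, 13), (19, 18), (20, 13), (20, 18), (21, 0), (21, 12), (21, 15), (21, 16), (21, 19), (21, 31), (22, 0), (22, 12), (22, 15), (22, 16), (22, 19), (22, 31), (23, 13), (23, 18), (24, 13), (24, 18), (25, 0), (25, 12), (25, 15), (25, 16), (25, 19), (25, 31), (26, 0), (26, 12), (26, 15), (26, 16), (26, 19), (26, 31), (27, 13), (27, 18), (28, 13), (28, 18), (29, 0), (29, 12), (29, 15), (29, 16), (29, 19), (29, 31), (30, 0), (30, 12), (30, 15), (30, 16), (30, 19), (30, 31), (31, 13), (31, 18)]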